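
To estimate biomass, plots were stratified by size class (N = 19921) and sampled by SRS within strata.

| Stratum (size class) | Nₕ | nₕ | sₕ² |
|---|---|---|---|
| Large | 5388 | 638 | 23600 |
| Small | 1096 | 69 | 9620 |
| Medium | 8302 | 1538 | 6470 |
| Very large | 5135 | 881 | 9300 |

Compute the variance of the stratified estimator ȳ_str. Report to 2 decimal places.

Var(ȳ_str) = Σₕ Wₕ²(1 − fₕ)sₕ²/nₕ with Wₕ = Nₕ/N, N = 19921.
Large: Wₕ = 0.27046835; term = 0.27046835²·(1 − 0.11841128)·23600/638 = 2.3855595.
Small: Wₕ = 0.05501732; term = 0.05501732²·(1 − 0.06295620)·9620/69 = 0.39544374.
Medium: Wₕ = 0.41674615; term = 0.41674615²·(1 − 0.18525656)·6470/1538 = 0.59526727.
Very large: Wₕ = 0.25776818; term = 0.25776818²·(1 − 0.17156767)·9300/881 = 0.58106231.
Sum = 3.9573328.

3.96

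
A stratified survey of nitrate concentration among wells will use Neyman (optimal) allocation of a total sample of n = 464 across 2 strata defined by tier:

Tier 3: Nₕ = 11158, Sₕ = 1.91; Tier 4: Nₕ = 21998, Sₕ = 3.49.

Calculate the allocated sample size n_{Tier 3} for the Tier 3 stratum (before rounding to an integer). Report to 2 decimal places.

100.82

Neyman allocation: nₕ = n·NₕSₕ / Σⱼ NⱼSⱼ.
Σ NⱼSⱼ = 11158·1.91 + 21998·3.49 = 98084.8.
n_{Tier 3} = 464·11158·1.91 / 98084.8 = 100.82.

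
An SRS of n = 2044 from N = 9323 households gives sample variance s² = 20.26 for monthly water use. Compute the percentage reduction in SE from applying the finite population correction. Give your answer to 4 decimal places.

11.6395

f = n/N = 2044/9323 = 0.21924273.
SE_no-fpc = √(s²/n) = 0.099558713; SE_fpc = √((1−f)s²/n) = 0.087970547.
Ratio = √(1−f) = 0.88360470. Reduction = 100·(1 − 0.88360470) = 11.6395%.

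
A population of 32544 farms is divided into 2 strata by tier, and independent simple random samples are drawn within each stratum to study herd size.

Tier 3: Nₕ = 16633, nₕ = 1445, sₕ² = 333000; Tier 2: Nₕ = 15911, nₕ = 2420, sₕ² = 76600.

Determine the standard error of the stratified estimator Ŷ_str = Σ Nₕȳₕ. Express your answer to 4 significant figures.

255000

Var(Ŷ_str) = Σₕ Nₕ²(1 − fₕ)sₕ²/nₕ.
Tier 3: 16633²·(1 − 1445/16633)·333000/1445 = 5.8216697 × 10^10.
Tier 2: 15911²·(1 − 2420/15911)·76600/2420 = 6.7944612 × 10^9.
Sum = 6.5011158 × 10^10.
SE = √(6.5011158 × 10^10) = 255000.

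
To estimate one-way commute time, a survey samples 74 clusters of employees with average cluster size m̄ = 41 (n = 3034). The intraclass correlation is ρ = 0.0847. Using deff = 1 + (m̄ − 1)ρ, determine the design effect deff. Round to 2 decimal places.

deff = 1 + (41 − 1)·0.0847 = 1 + 3.388 = 4.388.

4.39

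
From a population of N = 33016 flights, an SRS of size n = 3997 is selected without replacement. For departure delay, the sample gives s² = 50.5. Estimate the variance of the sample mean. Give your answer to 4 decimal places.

Under SRS without replacement, Var(ȳ) = (1 − f)·s²/n with f = n/N = 3997/33016 = 0.12106252.
Var(ȳ) = (1 − 0.12106252)·50.5/3997 = 0.87893748·0.012634476 = 0.011104914.

0.0111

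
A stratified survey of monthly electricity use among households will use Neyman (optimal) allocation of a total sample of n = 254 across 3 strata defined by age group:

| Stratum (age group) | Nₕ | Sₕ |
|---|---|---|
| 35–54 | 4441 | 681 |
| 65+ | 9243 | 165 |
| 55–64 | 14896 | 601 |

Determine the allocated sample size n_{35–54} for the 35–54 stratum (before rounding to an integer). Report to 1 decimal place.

Neyman allocation: nₕ = n·NₕSₕ / Σⱼ NⱼSⱼ.
Σ NⱼSⱼ = 4441·681 + 9243·165 + 14896·601 = 1.3501912 × 10^7.
n_{35–54} = 254·4441·681 / (1.3501912 × 10^7) = 56.9.

56.9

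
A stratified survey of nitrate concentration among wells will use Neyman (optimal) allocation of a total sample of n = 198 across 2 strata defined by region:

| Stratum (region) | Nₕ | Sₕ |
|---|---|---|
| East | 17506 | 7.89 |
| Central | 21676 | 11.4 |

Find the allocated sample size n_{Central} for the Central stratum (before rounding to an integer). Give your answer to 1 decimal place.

127.0

Neyman allocation: nₕ = n·NₕSₕ / Σⱼ NⱼSⱼ.
Σ NⱼSⱼ = 17506·7.89 + 21676·11.4 = 385228.74.
n_{Central} = 198·21676·11.4 / 385228.74 = 127.0.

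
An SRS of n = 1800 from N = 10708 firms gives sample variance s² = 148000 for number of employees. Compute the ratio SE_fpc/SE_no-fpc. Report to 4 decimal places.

0.9121

f = n/N = 1800/10708 = 0.16809862.
SE_no-fpc = √(s²/n) = 9.067647; SE_fpc = √((1−f)s²/n) = 8.2704764.
Ratio = √(1−f) = 0.91208628.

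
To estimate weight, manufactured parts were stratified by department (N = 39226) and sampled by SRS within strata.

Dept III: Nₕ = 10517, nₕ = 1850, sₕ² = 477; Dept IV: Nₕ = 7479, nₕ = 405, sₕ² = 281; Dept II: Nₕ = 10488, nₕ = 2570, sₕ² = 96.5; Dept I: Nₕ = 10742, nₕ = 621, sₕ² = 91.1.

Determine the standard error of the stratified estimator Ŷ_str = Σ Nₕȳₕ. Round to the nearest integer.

8904

Var(Ŷ_str) = Σₕ Nₕ²(1 − fₕ)sₕ²/nₕ.
Dept III: 10517²·(1 − 1850/10517)·477/1850 = 2.3502135 × 10^7.
Dept IV: 7479²·(1 − 405/7479)·281/405 = 3.6707929 × 10^7.
Dept II: 10488²·(1 − 2570/10488)·96.5/2570 = 3.1181885 × 10^6.
Dept I: 10742²·(1 − 621/10742)·91.1/621 = 1.5949069 × 10^7.
Sum = 7.9277322 × 10^7.
SE = √(7.9277322 × 10^7) = 8904.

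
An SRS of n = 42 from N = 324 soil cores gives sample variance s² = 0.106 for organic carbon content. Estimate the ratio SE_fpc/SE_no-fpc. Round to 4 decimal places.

0.9329

f = n/N = 42/324 = 0.12962963.
SE_no-fpc = √(s²/n) = 0.050237531; SE_fpc = √((1−f)s²/n) = 0.046868423.
Ratio = √(1−f) = 0.93293642.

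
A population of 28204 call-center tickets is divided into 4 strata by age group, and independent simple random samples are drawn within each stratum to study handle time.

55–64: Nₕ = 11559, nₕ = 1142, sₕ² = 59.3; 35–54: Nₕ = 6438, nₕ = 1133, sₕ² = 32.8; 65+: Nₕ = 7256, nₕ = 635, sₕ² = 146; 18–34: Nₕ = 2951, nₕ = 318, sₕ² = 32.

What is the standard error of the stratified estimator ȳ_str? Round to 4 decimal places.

0.1548

Var(ȳ_str) = Σₕ Wₕ²(1 − fₕ)sₕ²/nₕ with Wₕ = Nₕ/N, N = 28204.
55–64: Wₕ = 0.40983548; term = 0.40983548²·(1 − 0.09879747)·59.3/1142 = 0.0078601368.
35–54: Wₕ = 0.22826549; term = 0.22826549²·(1 − 0.17598633)·32.8/1133 = 0.001242965.
65+: Wₕ = 0.25726847; term = 0.25726847²·(1 − 0.08751378)·146/635 = 0.013886045.
18–34: Wₕ = 0.10463055; term = 0.10463055²·(1 − 0.10776008)·32/318 = 9.8292757 × 10^-4.
Sum = 0.023972074.
SE = √(0.023972074) = 0.1548.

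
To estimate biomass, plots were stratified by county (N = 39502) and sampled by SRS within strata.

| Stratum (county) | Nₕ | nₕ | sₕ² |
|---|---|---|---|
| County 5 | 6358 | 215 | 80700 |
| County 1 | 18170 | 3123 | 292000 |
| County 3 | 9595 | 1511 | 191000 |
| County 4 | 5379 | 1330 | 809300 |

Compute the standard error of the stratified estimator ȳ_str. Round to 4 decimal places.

6.3682

Var(ȳ_str) = Σₕ Wₕ²(1 − fₕ)sₕ²/nₕ with Wₕ = Nₕ/N, N = 39502.
County 5: Wₕ = 0.16095388; term = 0.16095388²·(1 − 0.03381567)·80700/215 = 9.3950251.
County 1: Wₕ = 0.45997671; term = 0.45997671²·(1 − 0.17187672)·292000/3123 = 16.382401.
County 3: Wₕ = 0.24289909; term = 0.24289909²·(1 − 0.15747785)·191000/1511 = 6.2835058.
County 4: Wₕ = 0.13617032; term = 0.13617032²·(1 − 0.24725785)·809300/1330 = 8.493155.
Sum = 40.554087.
SE = √(40.554087) = 6.3682.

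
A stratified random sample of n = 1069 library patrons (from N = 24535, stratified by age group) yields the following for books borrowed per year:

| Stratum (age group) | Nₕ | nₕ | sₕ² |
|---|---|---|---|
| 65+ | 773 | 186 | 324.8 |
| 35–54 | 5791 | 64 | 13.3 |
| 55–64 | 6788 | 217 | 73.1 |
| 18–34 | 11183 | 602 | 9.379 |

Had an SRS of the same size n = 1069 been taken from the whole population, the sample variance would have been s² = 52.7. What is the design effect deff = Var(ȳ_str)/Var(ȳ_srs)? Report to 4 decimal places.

0.8651

Var(ȳ_str) = Σ Wₕ²(1−fₕ)sₕ²/nₕ with Wₕ = Nₕ/24535:
  65+: (773/24535)²·(1−186/773)·324.8/186 = 0.0013162808
  35–54: (5791/24535)²·(1−64/5791)·13.3/64 = 0.011449336
  55–64: (6788/24535)²·(1−217/6788)·73.1/217 = 0.024960818
  18–34: (11183/24535)²·(1−602/11183)·9.379/602 = 0.0030624779
  → Var(ȳ_str) = 0.040788913.
Var(ȳ_srs) = (1 − 1069/24535)·52.7/1069 = 0.047150458.
deff = 0.040788913 / 0.047150458 = 0.8651.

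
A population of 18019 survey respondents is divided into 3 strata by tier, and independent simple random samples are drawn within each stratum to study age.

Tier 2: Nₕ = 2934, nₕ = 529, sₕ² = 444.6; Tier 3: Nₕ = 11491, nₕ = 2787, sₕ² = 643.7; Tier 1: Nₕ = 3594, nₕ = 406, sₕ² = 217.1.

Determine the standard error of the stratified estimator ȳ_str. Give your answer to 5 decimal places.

0.32906

Var(ȳ_str) = Σₕ Wₕ²(1 − fₕ)sₕ²/nₕ with Wₕ = Nₕ/N, N = 18019.
Tier 2: Wₕ = 0.16282813; term = 0.16282813²·(1 − 0.18029993)·444.6/529 = 0.018265333.
Tier 3: Wₕ = 0.63771574; term = 0.63771574²·(1 − 0.24253764)·643.7/2787 = 0.071147866.
Tier 1: Wₕ = 0.19945613; term = 0.19945613²·(1 − 0.11296605)·217.1/406 = 0.018869866.
Sum = 0.10828307.
SE = √(0.10828307) = 0.32906.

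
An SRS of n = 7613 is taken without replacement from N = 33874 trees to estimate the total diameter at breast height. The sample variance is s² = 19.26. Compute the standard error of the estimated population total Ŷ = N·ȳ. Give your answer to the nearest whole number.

1500

Var(Ŷ) = N²·Var(ȳ) = N²·(1 − n/N)·s²/n.
f = 7613/33874 = 0.22474464; Var(ȳ) = 0.77525536·19.26/7613 = 0.0019613054.
Var(Ŷ) = 33874² · 0.0019613054 = 2.2504957 × 10^6.
SE(Ŷ) = √(2.2504957 × 10^6) = 1500.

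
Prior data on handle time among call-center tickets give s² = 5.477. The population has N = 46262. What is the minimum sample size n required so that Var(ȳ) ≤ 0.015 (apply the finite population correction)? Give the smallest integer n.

363

Without fpc, n₀ = s²/D = 5.477/0.015 = 365.1333.
With fpc, (1 − n/N)·s²/n ≤ D requires n ≥ n₀/(1 + n₀/N) = 365.1333/(1 + 365.1333/46262) = 362.2740.
Rounding up, n = 363.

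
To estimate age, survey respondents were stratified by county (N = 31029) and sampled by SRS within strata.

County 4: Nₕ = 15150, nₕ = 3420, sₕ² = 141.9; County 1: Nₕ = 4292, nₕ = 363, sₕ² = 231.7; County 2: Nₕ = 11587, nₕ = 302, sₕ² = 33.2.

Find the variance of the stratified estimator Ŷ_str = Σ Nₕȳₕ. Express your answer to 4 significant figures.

Var(Ŷ_str) = Σₕ Nₕ²(1 − fₕ)sₕ²/nₕ.
County 4: 15150²·(1 − 3420/15150)·141.9/3420 = 7.3733854 × 10^6.
County 1: 4292²·(1 − 363/4292)·231.7/363 = 1.0763689 × 10^7.
County 2: 11587²·(1 − 302/11587)·33.2/302 = 1.4374863 × 10^7.
Sum = 3.2511937 × 10^7.

3.251 × 10^7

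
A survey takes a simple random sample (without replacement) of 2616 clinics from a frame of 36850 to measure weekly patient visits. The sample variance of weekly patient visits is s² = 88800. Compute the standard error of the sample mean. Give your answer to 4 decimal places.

Under SRS without replacement, Var(ȳ) = (1 − f)·s²/n with f = n/N = 2616/36850 = 0.07099050.
Var(ȳ) = (1 − 0.07099050)·88800/2616 = 0.92900950·33.944954 = 31.535185.
SE(ȳ) = √(31.535185) = 5.6156.

5.6156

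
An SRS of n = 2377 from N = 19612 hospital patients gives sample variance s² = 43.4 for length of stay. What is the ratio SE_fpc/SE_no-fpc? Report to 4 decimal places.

f = n/N = 2377/19612 = 0.12120131.
SE_no-fpc = √(s²/n) = 0.13512331; SE_fpc = √((1−f)s²/n) = 0.12667035.
Ratio = √(1−f) = 0.93744264.

0.9374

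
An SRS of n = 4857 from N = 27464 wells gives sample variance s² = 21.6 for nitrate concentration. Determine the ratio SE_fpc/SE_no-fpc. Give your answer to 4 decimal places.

0.9073

f = n/N = 4857/27464 = 0.17684969.
SE_no-fpc = √(s²/n) = 0.066687252; SE_fpc = √((1−f)s²/n) = 0.060503764.
Ratio = √(1−f) = 0.90727631.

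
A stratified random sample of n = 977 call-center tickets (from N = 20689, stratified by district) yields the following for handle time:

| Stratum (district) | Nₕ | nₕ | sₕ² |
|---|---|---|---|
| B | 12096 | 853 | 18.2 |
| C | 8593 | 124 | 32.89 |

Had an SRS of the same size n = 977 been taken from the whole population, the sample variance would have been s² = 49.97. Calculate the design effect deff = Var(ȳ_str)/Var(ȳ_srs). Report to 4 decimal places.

Var(ȳ_str) = Σ Wₕ²(1−fₕ)sₕ²/nₕ with Wₕ = Nₕ/20689:
  B: (12096/20689)²·(1−853/12096)·18.2/853 = 0.0067790267
  C: (8593/20689)²·(1−124/8593)·32.89/124 = 0.045096219
  → Var(ȳ_str) = 0.051875246.
Var(ȳ_srs) = (1 − 977/20689)·49.97/977 = 0.048731073.
deff = 0.051875246 / 0.048731073 = 1.0645.

1.0645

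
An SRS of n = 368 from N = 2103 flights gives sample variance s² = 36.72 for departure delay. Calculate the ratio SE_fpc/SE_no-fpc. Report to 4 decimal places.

f = n/N = 368/2103 = 0.17498811.
SE_no-fpc = √(s²/n) = 0.31588385; SE_fpc = √((1−f)s²/n) = 0.28691783.
Ratio = √(1−f) = 0.90830165.

0.9083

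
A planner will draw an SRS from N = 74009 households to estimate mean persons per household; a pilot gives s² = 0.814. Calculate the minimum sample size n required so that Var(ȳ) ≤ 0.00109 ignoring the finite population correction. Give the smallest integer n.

747

Without fpc, n₀ = s²/D = 0.814/0.00109 = 746.7890.
Rounding up, n = 747.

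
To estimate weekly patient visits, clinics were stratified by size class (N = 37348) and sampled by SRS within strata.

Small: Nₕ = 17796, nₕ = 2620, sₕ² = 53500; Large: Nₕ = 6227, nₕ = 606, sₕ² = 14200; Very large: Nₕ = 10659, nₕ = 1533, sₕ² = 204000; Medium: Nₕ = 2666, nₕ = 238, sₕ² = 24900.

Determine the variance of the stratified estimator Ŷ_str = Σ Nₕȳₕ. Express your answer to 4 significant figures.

1.996 × 10^10

Var(Ŷ_str) = Σₕ Nₕ²(1 − fₕ)sₕ²/nₕ.
Small: 17796²·(1 − 2620/17796)·53500/2620 = 5.514831 × 10^9.
Large: 6227²·(1 − 606/6227)·14200/606 = 8.201781 × 10^8.
Very large: 10659²·(1 − 1533/10659)·204000/1533 = 1.294449 × 10^10.
Medium: 2666²·(1 − 238/2666)·24900/238 = 6.7722225 × 10^8.
Sum = 1.9956721 × 10^10.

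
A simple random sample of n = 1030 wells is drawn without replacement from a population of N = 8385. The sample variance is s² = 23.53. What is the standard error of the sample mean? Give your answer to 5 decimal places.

0.14156

Under SRS without replacement, Var(ȳ) = (1 − f)·s²/n with f = n/N = 1030/8385 = 0.12283840.
Var(ȳ) = (1 − 0.12283840)·23.53/1030 = 0.87716160·0.02284466 = 0.020038459.
SE(ȳ) = √(0.020038459) = 0.14156.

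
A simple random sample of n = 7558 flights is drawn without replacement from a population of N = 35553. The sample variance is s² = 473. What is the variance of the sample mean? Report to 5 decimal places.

Under SRS without replacement, Var(ȳ) = (1 − f)·s²/n with f = n/N = 7558/35553 = 0.21258403.
Var(ȳ) = (1 − 0.21258403)·473/7558 = 0.78741597·0.062582694 = 0.049278613.

0.04928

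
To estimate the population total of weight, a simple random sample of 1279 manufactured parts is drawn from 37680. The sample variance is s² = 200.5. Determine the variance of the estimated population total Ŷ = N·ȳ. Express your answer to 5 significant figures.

Var(Ŷ) = N²·Var(ȳ) = N²·(1 − n/N)·s²/n.
f = 1279/37680 = 0.03394374; Var(ȳ) = 0.96605626·200.5/1279 = 0.15144197.
Var(Ŷ) = 37680² · 0.15144197 = 2.1501464 × 10^8.

2.1501 × 10^8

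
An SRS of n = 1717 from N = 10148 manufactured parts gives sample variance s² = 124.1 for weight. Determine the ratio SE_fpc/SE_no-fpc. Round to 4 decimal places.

0.9115

f = n/N = 1717/10148 = 0.16919590.
SE_no-fpc = √(s²/n) = 0.26884424; SE_fpc = √((1−f)s²/n) = 0.24504738.
Ratio = √(1−f) = 0.91148456.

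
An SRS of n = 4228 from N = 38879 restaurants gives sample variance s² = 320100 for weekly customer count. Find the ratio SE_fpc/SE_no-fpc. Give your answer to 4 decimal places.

f = n/N = 4228/38879 = 0.10874765.
SE_no-fpc = √(s²/n) = 8.7011238; SE_fpc = √((1−f)s²/n) = 8.214397.
Ratio = √(1−f) = 0.94406162.

0.9441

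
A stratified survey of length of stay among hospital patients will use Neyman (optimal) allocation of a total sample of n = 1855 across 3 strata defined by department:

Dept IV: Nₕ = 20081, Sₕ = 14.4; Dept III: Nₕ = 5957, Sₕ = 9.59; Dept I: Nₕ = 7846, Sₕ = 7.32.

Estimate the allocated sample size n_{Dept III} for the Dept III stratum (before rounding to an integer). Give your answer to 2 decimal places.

Neyman allocation: nₕ = n·NₕSₕ / Σⱼ NⱼSⱼ.
Σ NⱼSⱼ = 20081·14.4 + 5957·9.59 + 7846·7.32 = 403726.75.
n_{Dept III} = 1855·5957·9.59 / 403726.75 = 262.48.

262.48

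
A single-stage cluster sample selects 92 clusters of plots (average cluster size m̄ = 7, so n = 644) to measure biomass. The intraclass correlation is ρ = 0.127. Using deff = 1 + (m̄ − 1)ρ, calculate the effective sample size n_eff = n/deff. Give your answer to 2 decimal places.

365.49

deff = 1 + (7 − 1)·0.127 = 1 + 0.762 = 1.762.
n_eff = 644 / 1.762 = 365.49.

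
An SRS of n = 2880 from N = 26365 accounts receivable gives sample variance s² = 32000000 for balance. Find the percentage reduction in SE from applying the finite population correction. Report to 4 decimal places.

5.6197

f = n/N = 2880/26365 = 0.10923573.
SE_no-fpc = √(s²/n) = 105.40926; SE_fpc = √((1−f)s²/n) = 99.485581.
Ratio = √(1−f) = 0.94380309. Reduction = 100·(1 − 0.94380309) = 5.6197%.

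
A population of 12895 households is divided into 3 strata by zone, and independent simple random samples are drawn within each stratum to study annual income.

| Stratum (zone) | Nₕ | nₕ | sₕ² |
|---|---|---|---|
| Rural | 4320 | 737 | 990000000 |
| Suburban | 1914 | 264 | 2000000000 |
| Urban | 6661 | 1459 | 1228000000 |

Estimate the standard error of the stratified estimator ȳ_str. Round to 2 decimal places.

666.57

Var(ȳ_str) = Σₕ Wₕ²(1 − fₕ)sₕ²/nₕ with Wₕ = Nₕ/N, N = 12895.
Rural: Wₕ = 0.33501357; term = 0.33501357²·(1 − 0.17060185)·990000000/737 = 125041.9.
Suburban: Wₕ = 0.14842962; term = 0.14842962²·(1 − 0.13793103)·2000000000/264 = 143882.92.
Urban: Wₕ = 0.51655680; term = 0.51655680²·(1 − 0.21903618)·1228000000/1459 = 175392.15.
Sum = 444316.97.
SE = √(444316.97) = 666.57.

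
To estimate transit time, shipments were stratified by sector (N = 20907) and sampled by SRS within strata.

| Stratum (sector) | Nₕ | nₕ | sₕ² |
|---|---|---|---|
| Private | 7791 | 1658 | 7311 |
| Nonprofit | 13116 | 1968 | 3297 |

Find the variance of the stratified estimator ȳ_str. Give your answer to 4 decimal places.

1.0424

Var(ȳ_str) = Σₕ Wₕ²(1 − fₕ)sₕ²/nₕ with Wₕ = Nₕ/N, N = 20907.
Private: Wₕ = 0.37265031; term = 0.37265031²·(1 − 0.21280965)·7311/1658 = 0.48203102.
Nonprofit: Wₕ = 0.62734969; term = 0.62734969²·(1 − 0.15004575)·3297/1968 = 0.56041375.
Sum = 1.0424448.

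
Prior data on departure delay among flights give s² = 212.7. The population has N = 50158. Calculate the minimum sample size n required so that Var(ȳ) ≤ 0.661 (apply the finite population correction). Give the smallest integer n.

320

Without fpc, n₀ = s²/D = 212.7/0.661 = 321.7852.
With fpc, (1 − n/N)·s²/n ≤ D requires n ≥ n₀/(1 + n₀/N) = 321.7852/(1 + 321.7852/50158) = 319.7340.
Rounding up, n = 320.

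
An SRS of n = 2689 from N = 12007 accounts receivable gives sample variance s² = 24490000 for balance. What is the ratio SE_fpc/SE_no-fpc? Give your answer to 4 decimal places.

0.8809

f = n/N = 2689/12007 = 0.22395269.
SE_no-fpc = √(s²/n) = 95.433091; SE_fpc = √((1−f)s²/n) = 84.070395.
Ratio = √(1−f) = 0.88093547.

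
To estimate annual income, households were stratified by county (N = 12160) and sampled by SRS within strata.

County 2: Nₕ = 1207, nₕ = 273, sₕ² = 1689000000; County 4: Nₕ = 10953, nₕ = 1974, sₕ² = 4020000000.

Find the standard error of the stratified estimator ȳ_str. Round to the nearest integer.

Var(ȳ_str) = Σₕ Wₕ²(1 − fₕ)sₕ²/nₕ with Wₕ = Nₕ/N, N = 12160.
County 2: Wₕ = 0.09925987; term = 0.09925987²·(1 − 0.22618061)·1689000000/273 = 47168.71.
County 4: Wₕ = 0.90074013; term = 0.90074013²·(1 − 0.18022460)·4020000000/1974 = 1.3544807 × 10^6.
Sum = 1.4016494 × 10^6.
SE = √(1.4016494 × 10^6) = 1184.

1184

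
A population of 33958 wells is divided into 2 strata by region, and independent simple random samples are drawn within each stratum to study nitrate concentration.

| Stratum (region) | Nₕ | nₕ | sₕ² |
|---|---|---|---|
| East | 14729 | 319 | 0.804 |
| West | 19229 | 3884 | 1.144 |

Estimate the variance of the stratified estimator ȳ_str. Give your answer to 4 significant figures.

Var(ȳ_str) = Σₕ Wₕ²(1 − fₕ)sₕ²/nₕ with Wₕ = Nₕ/N, N = 33958.
East: Wₕ = 0.43374168; term = 0.43374168²·(1 − 0.02165795)·0.804/319 = 4.6389362 × 10^-4.
West: Wₕ = 0.56625832; term = 0.56625832²·(1 − 0.20198658)·1.144/3884 = 7.5367861 × 10^-5.
Sum = 5.3926148 × 10^-4.

5.393 × 10^-4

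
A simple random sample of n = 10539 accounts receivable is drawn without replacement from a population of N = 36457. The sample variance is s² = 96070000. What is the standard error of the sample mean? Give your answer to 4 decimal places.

80.5016

Under SRS without replacement, Var(ȳ) = (1 − f)·s²/n with f = n/N = 10539/36457 = 0.28908029.
Var(ȳ) = (1 − 0.28908029)·96070000/10539 = 0.71091971·9115.6656 = 6480.5064.
SE(ȳ) = √(6480.5064) = 80.5016.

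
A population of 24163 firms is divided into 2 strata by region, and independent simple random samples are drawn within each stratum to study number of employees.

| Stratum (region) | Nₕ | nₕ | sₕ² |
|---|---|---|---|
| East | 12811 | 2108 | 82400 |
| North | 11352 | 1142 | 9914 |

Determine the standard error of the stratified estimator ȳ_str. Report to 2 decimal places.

3.30

Var(ȳ_str) = Σₕ Wₕ²(1 − fₕ)sₕ²/nₕ with Wₕ = Nₕ/N, N = 24163.
East: Wₕ = 0.53019079; term = 0.53019079²·(1 − 0.16454609)·82400/2108 = 9.1800163.
North: Wₕ = 0.46980921; term = 0.46980921²·(1 − 0.10059901)·9914/1142 = 1.7233728.
Sum = 10.903389.
SE = √(10.903389) = 3.30.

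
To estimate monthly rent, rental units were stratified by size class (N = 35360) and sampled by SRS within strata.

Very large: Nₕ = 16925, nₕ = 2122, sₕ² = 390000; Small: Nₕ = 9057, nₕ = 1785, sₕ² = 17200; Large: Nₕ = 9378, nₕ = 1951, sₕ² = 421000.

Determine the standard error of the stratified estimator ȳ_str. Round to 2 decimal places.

7.03

Var(ȳ_str) = Σₕ Wₕ²(1 − fₕ)sₕ²/nₕ with Wₕ = Nₕ/N, N = 35360.
Very large: Wₕ = 0.47864819; term = 0.47864819²·(1 − 0.12537666)·390000/2122 = 36.827576.
Small: Wₕ = 0.25613688; term = 0.25613688²·(1 − 0.19708513)·17200/1785 = 0.50757936.
Large: Wₕ = 0.26521493; term = 0.26521493²·(1 − 0.20804009)·421000/1951 = 12.02054.
Sum = 49.355695.
SE = √(49.355695) = 7.03.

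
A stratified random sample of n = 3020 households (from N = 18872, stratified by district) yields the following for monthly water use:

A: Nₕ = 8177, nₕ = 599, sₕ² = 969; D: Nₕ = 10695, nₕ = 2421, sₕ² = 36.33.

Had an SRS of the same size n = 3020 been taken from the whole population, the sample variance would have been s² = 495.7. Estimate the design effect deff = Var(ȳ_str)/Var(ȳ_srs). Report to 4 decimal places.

Var(ȳ_str) = Σ Wₕ²(1−fₕ)sₕ²/nₕ with Wₕ = Nₕ/18872:
  A: (8177/18872)²·(1−599/8177)·969/599 = 0.28145547
  D: (10695/18872)²·(1−2421/10695)·36.33/2421 = 0.0037284735
  → Var(ȳ_str) = 0.28518394.
Var(ȳ_srs) = (1 − 3020/18872)·495.7/3020 = 0.13787265.
deff = 0.28518394 / 0.13787265 = 2.0685.

2.0685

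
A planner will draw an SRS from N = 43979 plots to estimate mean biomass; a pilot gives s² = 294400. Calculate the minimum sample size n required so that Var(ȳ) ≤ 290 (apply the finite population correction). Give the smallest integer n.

993

Without fpc, n₀ = s²/D = 294400/290 = 1015.1724.
With fpc, (1 − n/N)·s²/n ≤ D requires n ≥ n₀/(1 + n₀/N) = 1015.1724/(1 + 1015.1724/43979) = 992.2678.
Rounding up, n = 993.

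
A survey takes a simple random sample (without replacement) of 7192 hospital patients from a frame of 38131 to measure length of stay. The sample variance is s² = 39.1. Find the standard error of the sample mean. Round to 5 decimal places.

0.06642

Under SRS without replacement, Var(ȳ) = (1 − f)·s²/n with f = n/N = 7192/38131 = 0.18861294.
Var(ȳ) = (1 − 0.18861294)·39.1/7192 = 0.81138706·0.0054365962 = 0.0044111838.
SE(ȳ) = √(0.0044111838) = 0.06642.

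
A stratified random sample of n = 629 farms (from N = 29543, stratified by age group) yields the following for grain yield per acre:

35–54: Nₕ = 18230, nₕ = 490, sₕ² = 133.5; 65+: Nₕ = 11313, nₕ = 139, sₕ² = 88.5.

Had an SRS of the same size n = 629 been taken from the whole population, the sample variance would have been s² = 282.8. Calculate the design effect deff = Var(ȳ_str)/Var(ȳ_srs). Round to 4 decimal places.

Var(ȳ_str) = Σ Wₕ²(1−fₕ)sₕ²/nₕ with Wₕ = Nₕ/29543:
  35–54: (18230/29543)²·(1−490/18230)·133.5/490 = 0.10095231
  65+: (11313/29543)²·(1−139/11313)·88.5/139 = 0.092215884
  → Var(ȳ_str) = 0.19316819.
Var(ȳ_srs) = (1 − 629/29543)·282.8/629 = 0.44003006.
deff = 0.19316819 / 0.44003006 = 0.4390.

0.4390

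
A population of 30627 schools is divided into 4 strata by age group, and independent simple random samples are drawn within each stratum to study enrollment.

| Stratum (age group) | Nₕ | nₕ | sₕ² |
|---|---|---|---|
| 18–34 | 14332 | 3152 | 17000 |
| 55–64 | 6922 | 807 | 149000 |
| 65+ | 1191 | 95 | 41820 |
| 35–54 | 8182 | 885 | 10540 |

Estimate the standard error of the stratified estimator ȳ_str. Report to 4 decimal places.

Var(ȳ_str) = Σₕ Wₕ²(1 − fₕ)sₕ²/nₕ with Wₕ = Nₕ/N, N = 30627.
18–34: Wₕ = 0.46795311; term = 0.46795311²·(1 − 0.21992744)·17000/3152 = 0.92130282.
55–64: Wₕ = 0.22600973; term = 0.22600973²·(1 − 0.11658480)·149000/807 = 8.3316664.
65+: Wₕ = 0.03888726; term = 0.03888726²·(1 − 0.07976490)·41820/95 = 0.61259553.
35–54: Wₕ = 0.26714990; term = 0.26714990²·(1 − 0.10816426)·10540/885 = 0.75804021.
Sum = 10.623605.
SE = √(10.623605) = 3.2594.

3.2594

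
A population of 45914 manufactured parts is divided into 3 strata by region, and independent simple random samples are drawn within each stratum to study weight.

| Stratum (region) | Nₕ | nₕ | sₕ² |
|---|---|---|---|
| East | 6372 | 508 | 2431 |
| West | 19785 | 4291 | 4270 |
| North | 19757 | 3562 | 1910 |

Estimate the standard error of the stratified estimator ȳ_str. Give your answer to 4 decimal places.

Var(ȳ_str) = Σₕ Wₕ²(1 − fₕ)sₕ²/nₕ with Wₕ = Nₕ/N, N = 45914.
East: Wₕ = 0.13878120; term = 0.13878120²·(1 − 0.07972379)·2431/508 = 0.084820478.
West: Wₕ = 0.43091432; term = 0.43091432²·(1 − 0.21688148)·4270/4291 = 0.14470339.
North: Wₕ = 0.43030448; term = 0.43030448²·(1 − 0.18029053)·1910/3562 = 0.08138627.
Sum = 0.31091014.
SE = √(0.31091014) = 0.5576.

0.5576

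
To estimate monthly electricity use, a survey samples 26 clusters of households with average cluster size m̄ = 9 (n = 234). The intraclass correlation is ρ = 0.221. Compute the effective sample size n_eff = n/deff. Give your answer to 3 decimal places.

84.538

deff = 1 + (9 − 1)·0.221 = 1 + 1.768 = 2.768.
n_eff = 234 / 2.768 = 84.538.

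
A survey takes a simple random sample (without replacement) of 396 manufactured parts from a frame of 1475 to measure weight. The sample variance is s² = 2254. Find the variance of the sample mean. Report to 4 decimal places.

4.1638

Under SRS without replacement, Var(ȳ) = (1 − f)·s²/n with f = n/N = 396/1475 = 0.26847458.
Var(ȳ) = (1 − 0.26847458)·2254/396 = 0.73152542·5.6919192 = 4.1637836.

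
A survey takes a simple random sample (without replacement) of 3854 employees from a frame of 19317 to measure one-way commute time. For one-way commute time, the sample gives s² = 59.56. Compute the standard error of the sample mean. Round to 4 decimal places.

0.1112

Under SRS without replacement, Var(ȳ) = (1 − f)·s²/n with f = n/N = 3854/19317 = 0.19951338.
Var(ȳ) = (1 − 0.19951338)·59.56/3854 = 0.80048662·0.015454074 = 0.012370779.
SE(ȳ) = √(0.012370779) = 0.1112.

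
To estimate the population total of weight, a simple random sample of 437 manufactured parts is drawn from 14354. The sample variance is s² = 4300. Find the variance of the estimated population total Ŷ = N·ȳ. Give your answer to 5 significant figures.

1.9656 × 10^9

Var(Ŷ) = N²·Var(ȳ) = N²·(1 − n/N)·s²/n.
f = 437/14354 = 0.03044448; Var(ȳ) = 0.96955552·4300/437 = 9.5402489.
Var(Ŷ) = 14354² · 9.5402489 = 1.9656473 × 10^9.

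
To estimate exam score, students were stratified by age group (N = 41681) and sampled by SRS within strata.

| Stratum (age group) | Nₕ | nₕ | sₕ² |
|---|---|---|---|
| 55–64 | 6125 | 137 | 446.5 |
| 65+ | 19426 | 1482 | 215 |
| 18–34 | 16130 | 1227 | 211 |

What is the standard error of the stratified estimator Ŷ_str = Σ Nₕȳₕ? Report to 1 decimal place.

Var(Ŷ_str) = Σₕ Nₕ²(1 − fₕ)sₕ²/nₕ.
55–64: 6125²·(1 − 137/6125)·446.5/137 = 1.1953326 × 10^8.
65+: 19426²·(1 − 1482/19426)·215/1482 = 5.0569994 × 10^7.
18–34: 16130²·(1 − 1227/16130)·211/1227 = 4.1337667 × 10^7.
Sum = 2.1144092 × 10^8.
SE = √(2.1144092 × 10^8) = 14541.0.

14541.0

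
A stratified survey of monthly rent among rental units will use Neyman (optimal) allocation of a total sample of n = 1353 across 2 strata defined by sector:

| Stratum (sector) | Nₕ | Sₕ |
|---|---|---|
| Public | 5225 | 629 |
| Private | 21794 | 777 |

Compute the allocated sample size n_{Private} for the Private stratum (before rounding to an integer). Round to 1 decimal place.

Neyman allocation: nₕ = n·NₕSₕ / Σⱼ NⱼSⱼ.
Σ NⱼSⱼ = 5225·629 + 21794·777 = 2.0220463 × 10^7.
n_{Private} = 1353·21794·777 / (2.0220463 × 10^7) = 1133.1.

1133.1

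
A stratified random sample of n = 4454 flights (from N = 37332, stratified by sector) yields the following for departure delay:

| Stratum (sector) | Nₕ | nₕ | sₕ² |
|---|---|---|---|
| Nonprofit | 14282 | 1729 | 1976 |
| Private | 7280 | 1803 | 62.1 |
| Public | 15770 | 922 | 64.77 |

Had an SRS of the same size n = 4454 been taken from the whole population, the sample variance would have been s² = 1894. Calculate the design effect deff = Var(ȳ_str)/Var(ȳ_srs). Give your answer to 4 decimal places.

0.4267

Var(ȳ_str) = Σ Wₕ²(1−fₕ)sₕ²/nₕ with Wₕ = Nₕ/37332:
  Nonprofit: (14282/37332)²·(1−1729/14282)·1976/1729 = 0.14701647
  Private: (7280/37332)²·(1−1803/7280)·62.1/1803 = 9.8538848 × 10^-4
  Public: (15770/37332)²·(1−922/15770)·64.77/922 = 0.011802666
  → Var(ȳ_str) = 0.15980452.
Var(ȳ_srs) = (1 − 4454/37332)·1894/4454 = 0.37450179.
deff = 0.15980452 / 0.37450179 = 0.4267.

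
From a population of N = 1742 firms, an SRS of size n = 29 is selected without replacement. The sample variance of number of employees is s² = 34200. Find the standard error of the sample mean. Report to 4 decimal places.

34.0540

Under SRS without replacement, Var(ȳ) = (1 − f)·s²/n with f = n/N = 29/1742 = 0.01664753.
Var(ȳ) = (1 − 0.01664753)·34200/29 = 0.98335247·1179.3103 = 1159.6777.
SE(ȳ) = √(1159.6777) = 34.0540.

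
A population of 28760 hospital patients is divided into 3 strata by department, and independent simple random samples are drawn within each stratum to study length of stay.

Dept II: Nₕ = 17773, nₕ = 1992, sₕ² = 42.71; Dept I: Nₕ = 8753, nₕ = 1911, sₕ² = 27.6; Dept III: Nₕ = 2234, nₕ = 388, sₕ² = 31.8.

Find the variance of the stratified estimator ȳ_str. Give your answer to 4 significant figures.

Var(ȳ_str) = Σₕ Wₕ²(1 − fₕ)sₕ²/nₕ with Wₕ = Nₕ/N, N = 28760.
Dept II: Wₕ = 0.61797636; term = 0.61797636²·(1 − 0.11208012)·42.71/1992 = 0.0072703904.
Dept I: Wₕ = 0.30434631; term = 0.30434631²·(1 − 0.21832515)·27.6/1911 = 0.0010457085.
Dept III: Wₕ = 0.07767733; term = 0.07767733²·(1 − 0.17367950)·31.8/388 = 4.0863212 × 10^-4.
Sum = 0.008724731.

0.008725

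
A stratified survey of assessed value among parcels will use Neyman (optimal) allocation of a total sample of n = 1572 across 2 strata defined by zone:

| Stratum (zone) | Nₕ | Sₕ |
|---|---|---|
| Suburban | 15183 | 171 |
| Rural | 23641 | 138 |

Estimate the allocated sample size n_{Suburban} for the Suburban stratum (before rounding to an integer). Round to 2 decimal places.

Neyman allocation: nₕ = n·NₕSₕ / Σⱼ NⱼSⱼ.
Σ NⱼSⱼ = 15183·171 + 23641·138 = 5.858751 × 10^6.
n_{Suburban} = 1572·15183·171 / (5.858751 × 10^6) = 696.63.

696.63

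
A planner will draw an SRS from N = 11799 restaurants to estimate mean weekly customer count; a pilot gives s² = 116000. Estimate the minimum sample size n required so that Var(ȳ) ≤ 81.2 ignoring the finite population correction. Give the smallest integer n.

1429

Without fpc, n₀ = s²/D = 116000/81.2 = 1428.5714.
Rounding up, n = 1429.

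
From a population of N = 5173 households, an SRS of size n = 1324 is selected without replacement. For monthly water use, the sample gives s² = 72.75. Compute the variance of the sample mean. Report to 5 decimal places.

Under SRS without replacement, Var(ȳ) = (1 − f)·s²/n with f = n/N = 1324/5173 = 0.25594433.
Var(ȳ) = (1 − 0.25594433)·72.75/1324 = 0.74405567·0.05494713 = 0.040883724.

0.04088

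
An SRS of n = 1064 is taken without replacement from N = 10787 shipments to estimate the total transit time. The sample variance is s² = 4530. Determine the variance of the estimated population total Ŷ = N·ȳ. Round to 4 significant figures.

Var(Ŷ) = N²·Var(ȳ) = N²·(1 − n/N)·s²/n.
f = 1064/10787 = 0.09863725; Var(ȳ) = 0.90136275·4530/1064 = 3.8375689.
Var(Ŷ) = 10787² · 3.8375689 = 4.465371 × 10^8.

4.465 × 10^8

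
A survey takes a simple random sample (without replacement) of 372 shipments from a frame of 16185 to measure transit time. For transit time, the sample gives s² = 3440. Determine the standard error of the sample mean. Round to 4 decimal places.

Under SRS without replacement, Var(ȳ) = (1 − f)·s²/n with f = n/N = 372/16185 = 0.02298424.
Var(ȳ) = (1 − 0.02298424)·3440/372 = 0.97701576·9.2473118 = 9.0347694.
SE(ȳ) = √(9.0347694) = 3.0058.

3.0058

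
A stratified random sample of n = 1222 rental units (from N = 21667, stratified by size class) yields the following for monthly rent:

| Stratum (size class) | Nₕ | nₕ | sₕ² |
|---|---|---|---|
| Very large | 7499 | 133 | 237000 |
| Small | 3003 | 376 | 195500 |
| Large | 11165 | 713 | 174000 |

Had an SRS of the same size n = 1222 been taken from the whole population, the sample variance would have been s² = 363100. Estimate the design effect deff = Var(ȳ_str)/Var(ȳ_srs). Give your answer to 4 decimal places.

Var(ȳ_str) = Σ Wₕ²(1−fₕ)sₕ²/nₕ with Wₕ = Nₕ/21667:
  Very large: (7499/21667)²·(1−133/7499)·237000/133 = 209.66899
  Small: (3003/21667)²·(1−376/3003)·195500/376 = 8.7372901
  Large: (11165/21667)²·(1−713/11165)·174000/713 = 60.662497
  → Var(ȳ_str) = 279.06878.
Var(ȳ_srs) = (1 − 1222/21667)·363100/1222 = 280.37764.
deff = 279.06878 / 280.37764 = 0.9953.

0.9953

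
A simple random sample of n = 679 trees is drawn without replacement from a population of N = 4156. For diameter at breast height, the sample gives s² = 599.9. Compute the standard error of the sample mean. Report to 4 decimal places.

Under SRS without replacement, Var(ȳ) = (1 − f)·s²/n with f = n/N = 679/4156 = 0.16337825.
Var(ȳ) = (1 − 0.16337825)·599.9/679 = 0.83662175·0.88350515 = 0.73915963.
SE(ȳ) = √(0.73915963) = 0.8597.

0.8597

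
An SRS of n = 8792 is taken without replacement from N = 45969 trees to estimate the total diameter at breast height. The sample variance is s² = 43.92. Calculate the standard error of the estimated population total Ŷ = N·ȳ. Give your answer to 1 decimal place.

Var(Ŷ) = N²·Var(ȳ) = N²·(1 − n/N)·s²/n.
f = 8792/45969 = 0.19125933; Var(ȳ) = 0.80874067·43.92/8792 = 0.0040400239.
Var(Ŷ) = 45969² · 0.0040400239 = 8.5371723 × 10^6.
SE(Ŷ) = √(8.5371723 × 10^6) = 2921.8.

2921.8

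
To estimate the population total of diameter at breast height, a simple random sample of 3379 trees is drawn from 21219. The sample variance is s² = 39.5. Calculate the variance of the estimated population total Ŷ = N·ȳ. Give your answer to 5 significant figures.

Var(Ŷ) = N²·Var(ȳ) = N²·(1 − n/N)·s²/n.
f = 3379/21219 = 0.15924407; Var(ȳ) = 0.84075593·39.5/3379 = 0.0098283099.
Var(Ŷ) = 21219² · 0.0098283099 = 4.4251568 × 10^6.

4.4252 × 10^6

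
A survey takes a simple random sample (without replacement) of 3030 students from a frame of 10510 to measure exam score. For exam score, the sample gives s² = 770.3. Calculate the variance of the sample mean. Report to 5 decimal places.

0.18093

Under SRS without replacement, Var(ȳ) = (1 − f)·s²/n with f = n/N = 3030/10510 = 0.28829686.
Var(ȳ) = (1 − 0.28829686)·770.3/3030 = 0.71170314·0.25422442 = 0.18093232.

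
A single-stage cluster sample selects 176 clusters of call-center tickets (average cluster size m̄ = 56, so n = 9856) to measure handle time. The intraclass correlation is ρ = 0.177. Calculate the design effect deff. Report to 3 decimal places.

deff = 1 + (56 − 1)·0.177 = 1 + 9.735 = 10.735.

10.735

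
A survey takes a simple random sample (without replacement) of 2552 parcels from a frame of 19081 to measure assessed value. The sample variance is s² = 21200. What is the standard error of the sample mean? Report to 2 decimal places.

2.68

Under SRS without replacement, Var(ȳ) = (1 − f)·s²/n with f = n/N = 2552/19081 = 0.13374561.
Var(ȳ) = (1 − 0.13374561)·21200/2552 = 0.86625439·8.30721 = 7.1961572.
SE(ȳ) = √(7.1961572) = 2.68.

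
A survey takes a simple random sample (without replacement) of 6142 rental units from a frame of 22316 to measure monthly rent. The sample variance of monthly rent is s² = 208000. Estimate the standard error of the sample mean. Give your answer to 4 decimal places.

4.9542

Under SRS without replacement, Var(ȳ) = (1 − f)·s²/n with f = n/N = 6142/22316 = 0.27522854.
Var(ȳ) = (1 − 0.27522854)·208000/6142 = 0.72477146·33.86519 = 24.544524.
SE(ȳ) = √(24.544524) = 4.9542.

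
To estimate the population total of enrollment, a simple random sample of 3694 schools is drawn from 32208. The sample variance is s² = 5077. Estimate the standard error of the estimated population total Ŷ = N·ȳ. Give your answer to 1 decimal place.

Var(Ŷ) = N²·Var(ȳ) = N²·(1 − n/N)·s²/n.
f = 3694/32208 = 0.11469200; Var(ȳ) = 0.88530800·5077/3694 = 1.2167593.
Var(Ŷ) = 32208² · 1.2167593 = 1.2622117 × 10^9.
SE(Ŷ) = √(1.2622117 × 10^9) = 35527.6.

35527.6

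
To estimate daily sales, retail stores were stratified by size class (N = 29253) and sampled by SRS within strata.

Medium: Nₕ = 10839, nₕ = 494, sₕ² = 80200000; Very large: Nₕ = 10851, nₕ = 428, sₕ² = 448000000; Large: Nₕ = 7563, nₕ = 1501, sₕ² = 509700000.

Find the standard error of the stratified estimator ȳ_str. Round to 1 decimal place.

421.7

Var(ȳ_str) = Σₕ Wₕ²(1 − fₕ)sₕ²/nₕ with Wₕ = Nₕ/N, N = 29253.
Medium: Wₕ = 0.37052610; term = 0.37052610²·(1 − 0.04557616)·80200000/494 = 21272.881.
Very large: Wₕ = 0.37093631; term = 0.37093631²·(1 − 0.03944337)·448000000/428 = 138342.6.
Large: Wₕ = 0.25853759; term = 0.25853759²·(1 − 0.19846622)·509700000/1501 = 18192.951.
Sum = 177808.43.
SE = √(177808.43) = 421.7.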